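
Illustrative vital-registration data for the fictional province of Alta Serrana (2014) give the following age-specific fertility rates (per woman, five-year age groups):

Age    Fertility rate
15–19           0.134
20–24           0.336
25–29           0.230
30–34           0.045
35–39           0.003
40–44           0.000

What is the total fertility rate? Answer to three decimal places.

3.740

Sum of ASFRs = 0.134 + 0.336 + 0.230 + 0.045 + 0.003 + 0.000 = 0.748
TFR = 5 × 0.748 = 3.74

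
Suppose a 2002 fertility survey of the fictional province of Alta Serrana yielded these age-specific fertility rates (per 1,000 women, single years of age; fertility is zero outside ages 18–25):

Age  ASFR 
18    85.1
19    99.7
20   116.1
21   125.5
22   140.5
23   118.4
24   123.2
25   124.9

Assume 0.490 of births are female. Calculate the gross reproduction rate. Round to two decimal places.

Proportion female at birth = 0.490.
Sum of ASFRs = 85.1 + 99.7 + 116.1 + 125.5 + 140.5 + 118.4 + 123.2 + 124.9 = 933.4
TFR = 933.4 / 1000 = 0.9334
GRR = 0.490 × 0.9334 = 0.45737

0.46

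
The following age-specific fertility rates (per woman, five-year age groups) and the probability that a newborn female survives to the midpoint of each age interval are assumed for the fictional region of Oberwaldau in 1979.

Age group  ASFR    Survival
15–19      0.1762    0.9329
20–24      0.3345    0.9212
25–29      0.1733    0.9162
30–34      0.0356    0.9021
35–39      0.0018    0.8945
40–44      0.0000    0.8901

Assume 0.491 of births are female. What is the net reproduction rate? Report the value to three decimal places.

Proportion female at birth = 0.491.
Each age group contributes 5 × ASFR × survival:
  15–19: 5 × 0.1762 × 0.9329 = 0.82188
  20–24: 5 × 0.3345 × 0.9212 = 1.54071
  25–29: 5 × 0.1733 × 0.9162 = 0.79389
  30–34: 5 × 0.0356 × 0.9021 = 0.16057
  35–39: 5 × 0.0018 × 0.8945 = 0.00805
  40–44: 5 × 0.0000 × 0.8901 = 0.00000
Sum = 3.32510
NRR = 0.491 × 3.32510 = 1.63262

1.633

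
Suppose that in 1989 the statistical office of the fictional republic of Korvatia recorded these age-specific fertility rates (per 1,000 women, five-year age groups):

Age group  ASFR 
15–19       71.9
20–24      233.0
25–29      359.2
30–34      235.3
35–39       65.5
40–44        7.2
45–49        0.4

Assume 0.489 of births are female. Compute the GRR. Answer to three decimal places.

2.378

Proportion female at birth = 0.489.
Sum of ASFRs = 71.9 + 233.0 + 359.2 + 235.3 + 65.5 + 7.2 + 0.4 = 972.5
TFR = 5 × 972.5 / 1000 = 4.8625
GRR = 0.489 × 4.8625 = 2.37776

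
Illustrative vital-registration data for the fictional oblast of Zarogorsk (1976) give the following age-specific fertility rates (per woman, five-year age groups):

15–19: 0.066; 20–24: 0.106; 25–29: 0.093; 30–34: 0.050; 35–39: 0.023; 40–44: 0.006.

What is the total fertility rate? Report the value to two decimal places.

Sum of ASFRs = 0.066 + 0.106 + 0.093 + 0.050 + 0.023 + 0.006 = 0.344
TFR = 5 × 0.344 = 1.72

1.72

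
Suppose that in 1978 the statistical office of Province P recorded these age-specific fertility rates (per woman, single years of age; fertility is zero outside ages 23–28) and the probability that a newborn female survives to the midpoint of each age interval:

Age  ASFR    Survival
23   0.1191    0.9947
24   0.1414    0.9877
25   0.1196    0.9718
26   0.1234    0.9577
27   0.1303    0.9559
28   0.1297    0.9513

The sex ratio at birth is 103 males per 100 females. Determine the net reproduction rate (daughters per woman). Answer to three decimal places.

0.365

Proportion female at birth = 100 / (100 + 103) = 0.49261.
Weighting each age-specific rate by interval width and survival:
  23: 1 × 0.1191 × 0.9947 = 0.11847
  24: 1 × 0.1414 × 0.9877 = 0.13966
  25: 1 × 0.1196 × 0.9718 = 0.11623
  26: 1 × 0.1234 × 0.9577 = 0.11818
  27: 1 × 0.1303 × 0.9559 = 0.12455
  28: 1 × 0.1297 × 0.9513 = 0.12338
Sum = 0.74047
NRR = 0.49261 × 0.74047 = 0.36476
NRR < 1, so the cohort does not fully replace itself.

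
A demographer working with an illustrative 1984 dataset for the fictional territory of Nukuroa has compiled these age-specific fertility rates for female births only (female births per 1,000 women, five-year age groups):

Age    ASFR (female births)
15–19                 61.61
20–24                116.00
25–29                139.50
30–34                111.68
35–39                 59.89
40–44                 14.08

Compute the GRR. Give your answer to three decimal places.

2.514

Sum of female ASFRs = 61.61 + 116.00 + 139.50 + 111.68 + 59.89 + 14.08 = 502.76
GRR = 5 × 502.76 / 1000 = 2.5138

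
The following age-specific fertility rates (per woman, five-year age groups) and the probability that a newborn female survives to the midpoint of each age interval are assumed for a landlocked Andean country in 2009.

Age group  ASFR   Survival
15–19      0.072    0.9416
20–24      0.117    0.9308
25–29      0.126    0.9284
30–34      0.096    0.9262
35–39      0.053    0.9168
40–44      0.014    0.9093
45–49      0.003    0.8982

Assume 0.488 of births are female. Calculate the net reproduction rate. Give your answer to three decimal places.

1.090

Proportion female at birth = 0.488.
Survival-weighted fertility by age (5·fₓ·Sₓ):
  15–19: 5 × 0.072 × 0.9416 = 0.33898
  20–24: 5 × 0.117 × 0.9308 = 0.54452
  25–29: 5 × 0.126 × 0.9284 = 0.58489
  30–34: 5 × 0.096 × 0.9262 = 0.44458
  35–39: 5 × 0.053 × 0.9168 = 0.24295
  40–44: 5 × 0.014 × 0.9093 = 0.06365
  45–49: 5 × 0.003 × 0.8982 = 0.01347
Sum = 2.23304
NRR = 0.488 × 2.23304 = 1.08972
An NRR exceeding 1 indicates intrinsic growth under these rates.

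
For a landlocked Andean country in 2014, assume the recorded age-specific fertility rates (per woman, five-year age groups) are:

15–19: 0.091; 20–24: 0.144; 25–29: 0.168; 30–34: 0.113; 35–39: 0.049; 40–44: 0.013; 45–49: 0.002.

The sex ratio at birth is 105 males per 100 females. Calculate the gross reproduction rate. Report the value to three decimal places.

Proportion female at birth = 100 / (100 + 105) = 0.48780.
Sum of ASFRs = 0.091 + 0.144 + 0.168 + 0.113 + 0.049 + 0.013 + 0.002 = 0.580
TFR = 5 × 0.580 = 2.9
GRR = 0.48780 × 2.9 = 1.41462

1.415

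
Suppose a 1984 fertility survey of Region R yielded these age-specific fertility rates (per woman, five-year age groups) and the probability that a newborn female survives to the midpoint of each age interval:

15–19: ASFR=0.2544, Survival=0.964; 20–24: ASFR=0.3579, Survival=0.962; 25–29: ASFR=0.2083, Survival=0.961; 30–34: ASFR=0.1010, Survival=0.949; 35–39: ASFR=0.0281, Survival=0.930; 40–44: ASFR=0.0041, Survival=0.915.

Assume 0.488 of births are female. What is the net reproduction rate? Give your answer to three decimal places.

Proportion female at birth = 0.488.
Weighting each age-specific rate by interval width and survival:
  15–19: 5 × 0.2544 × 0.964 = 1.22621
  20–24: 5 × 0.3579 × 0.962 = 1.72150
  25–29: 5 × 0.2083 × 0.961 = 1.00088
  30–34: 5 × 0.1010 × 0.949 = 0.47925
  35–39: 5 × 0.0281 × 0.930 = 0.13067
  40–44: 5 × 0.0041 × 0.915 = 0.01876
Sum = 4.57727
NRR = 0.488 × 4.57727 = 2.23371

2.234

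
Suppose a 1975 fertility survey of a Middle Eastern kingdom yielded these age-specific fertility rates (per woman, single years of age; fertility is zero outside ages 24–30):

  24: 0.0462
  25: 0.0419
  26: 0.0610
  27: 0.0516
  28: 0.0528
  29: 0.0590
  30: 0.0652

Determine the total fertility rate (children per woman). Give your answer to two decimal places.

0.38

Sum of ASFRs = 0.0462 + 0.0419 + 0.0610 + 0.0516 + 0.0528 + 0.0590 + 0.0652 = 0.3777
TFR = 0.3777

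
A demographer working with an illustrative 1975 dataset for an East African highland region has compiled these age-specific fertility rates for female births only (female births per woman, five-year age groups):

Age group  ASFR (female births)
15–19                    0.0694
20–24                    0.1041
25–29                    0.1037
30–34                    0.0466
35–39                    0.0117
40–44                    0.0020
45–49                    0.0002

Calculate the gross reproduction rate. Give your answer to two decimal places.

Sum of female ASFRs = 0.0694 + 0.1041 + 0.1037 + 0.0466 + 0.0117 + 0.0020 + 0.0002 = 0.3377
GRR = 5 × 0.3377 = 1.6885

1.69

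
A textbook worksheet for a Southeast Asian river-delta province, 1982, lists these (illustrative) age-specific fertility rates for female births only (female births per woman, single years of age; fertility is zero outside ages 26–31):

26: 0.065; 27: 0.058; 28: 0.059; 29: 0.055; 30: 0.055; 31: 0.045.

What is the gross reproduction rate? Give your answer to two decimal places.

Sum of female ASFRs = 0.065 + 0.058 + 0.059 + 0.055 + 0.055 + 0.045 = 0.337
GRR = 0.337

0.34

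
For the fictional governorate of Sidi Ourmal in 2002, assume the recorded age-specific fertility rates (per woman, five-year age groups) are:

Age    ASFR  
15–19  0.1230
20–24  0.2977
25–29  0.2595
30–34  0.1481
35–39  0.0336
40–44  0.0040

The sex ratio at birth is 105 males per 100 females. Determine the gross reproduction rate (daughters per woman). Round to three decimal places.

2.112

Proportion female at birth = 100 / (100 + 105) = 0.48780.
Sum of ASFRs = 0.1230 + 0.2977 + 0.2595 + 0.1481 + 0.0336 + 0.0040 = 0.8659
TFR = 5 × 0.8659 = 4.3295
GRR = 0.48780 × 4.3295 = 2.11193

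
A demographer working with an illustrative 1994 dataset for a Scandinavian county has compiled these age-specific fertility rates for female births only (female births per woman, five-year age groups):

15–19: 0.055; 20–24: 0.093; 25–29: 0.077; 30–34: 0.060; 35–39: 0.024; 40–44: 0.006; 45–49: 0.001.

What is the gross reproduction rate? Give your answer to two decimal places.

Sum of female ASFRs = 0.055 + 0.093 + 0.077 + 0.060 + 0.024 + 0.006 + 0.001 = 0.316
GRR = 5 × 0.316 = 1.58

1.58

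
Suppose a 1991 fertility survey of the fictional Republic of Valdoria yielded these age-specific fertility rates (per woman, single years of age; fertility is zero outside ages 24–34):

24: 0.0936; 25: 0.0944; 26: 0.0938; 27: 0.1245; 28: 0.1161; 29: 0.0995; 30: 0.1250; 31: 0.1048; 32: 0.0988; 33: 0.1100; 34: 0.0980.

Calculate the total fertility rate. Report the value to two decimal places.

1.16

Sum of ASFRs = 0.0936 + 0.0944 + 0.0938 + 0.1245 + 0.1161 + 0.0995 + 0.1250 + 0.1048 + 0.0988 + 0.1100 + 0.0980 = 1.1585
TFR = 1.1585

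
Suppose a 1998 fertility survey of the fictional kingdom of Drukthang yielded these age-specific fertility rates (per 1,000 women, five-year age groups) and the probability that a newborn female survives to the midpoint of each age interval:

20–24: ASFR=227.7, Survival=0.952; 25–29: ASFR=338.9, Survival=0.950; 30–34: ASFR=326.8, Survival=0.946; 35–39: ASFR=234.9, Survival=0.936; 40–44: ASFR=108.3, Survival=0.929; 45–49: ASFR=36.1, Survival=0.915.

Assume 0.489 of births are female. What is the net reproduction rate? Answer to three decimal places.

2.937

Proportion female at birth = 0.489.
Survival-weighted fertility by age (5·fₓ·Sₓ):
  20–24: 5 × 227.7/1000 × 0.952 = 1.08385
  25–29: 5 × 338.9/1000 × 0.950 = 1.60978
  30–34: 5 × 326.8/1000 × 0.946 = 1.54576
  35–39: 5 × 234.9/1000 × 0.936 = 1.09933
  40–44: 5 × 108.3/1000 × 0.929 = 0.50305
  45–49: 5 × 36.1/1000 × 0.915 = 0.16516
Sum = 6.00693
NRR = 0.489 × 6.00693 = 2.93739
With NRR above 1 the population is above replacement fertility.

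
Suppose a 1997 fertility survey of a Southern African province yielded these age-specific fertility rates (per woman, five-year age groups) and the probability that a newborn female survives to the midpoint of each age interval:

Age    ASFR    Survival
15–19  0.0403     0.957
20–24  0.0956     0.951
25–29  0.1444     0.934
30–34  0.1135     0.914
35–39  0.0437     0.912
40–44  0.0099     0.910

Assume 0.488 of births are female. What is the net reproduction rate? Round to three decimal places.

Proportion female at birth = 0.488.
Each age group contributes 5 × ASFR × survival:
  15–19: 5 × 0.0403 × 0.957 = 0.19284
  20–24: 5 × 0.0956 × 0.951 = 0.45458
  25–29: 5 × 0.1444 × 0.934 = 0.67435
  30–34: 5 × 0.1135 × 0.914 = 0.51870
  35–39: 5 × 0.0437 × 0.912 = 0.19927
  40–44: 5 × 0.0099 × 0.910 = 0.04505
Sum = 2.08479
NRR = 0.488 × 2.08479 = 1.01738
With NRR above 1 the population is above replacement fertility.

1.017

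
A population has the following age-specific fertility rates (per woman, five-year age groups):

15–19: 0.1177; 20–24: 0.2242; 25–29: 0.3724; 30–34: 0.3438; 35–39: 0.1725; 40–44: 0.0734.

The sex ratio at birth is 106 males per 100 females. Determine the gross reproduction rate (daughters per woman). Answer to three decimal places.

Proportion female at birth = 100 / (100 + 106) = 0.48544.
Sum of ASFRs = 0.1177 + 0.2242 + 0.3724 + 0.3438 + 0.1725 + 0.0734 = 1.3040
TFR = 5 × 1.3040 = 6.52
GRR = 0.48544 × 6.52 = 3.16507

3.165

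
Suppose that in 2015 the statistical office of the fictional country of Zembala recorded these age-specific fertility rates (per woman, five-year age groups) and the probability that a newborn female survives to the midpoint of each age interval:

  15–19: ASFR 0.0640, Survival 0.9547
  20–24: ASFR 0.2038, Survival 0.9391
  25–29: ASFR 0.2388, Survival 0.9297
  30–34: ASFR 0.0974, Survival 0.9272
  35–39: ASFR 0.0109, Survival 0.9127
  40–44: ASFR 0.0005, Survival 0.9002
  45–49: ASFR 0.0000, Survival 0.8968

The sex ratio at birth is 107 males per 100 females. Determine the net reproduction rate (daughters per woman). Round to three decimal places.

Proportion female at birth = 100 / (100 + 107) = 0.48309.
Survival-weighted fertility by age (5·fₓ·Sₓ):
  15–19: 5 × 0.0640 × 0.9547 = 0.30550
  20–24: 5 × 0.2038 × 0.9391 = 0.95694
  25–29: 5 × 0.2388 × 0.9297 = 1.11006
  30–34: 5 × 0.0974 × 0.9272 = 0.45155
  35–39: 5 × 0.0109 × 0.9127 = 0.04974
  40–44: 5 × 0.0005 × 0.9002 = 0.00225
  45–49: 5 × 0.0000 × 0.8968 = 0.00000
Sum = 2.87604
NRR = 0.48309 × 2.87604 = 1.38939
An NRR exceeding 1 indicates intrinsic growth under these rates.

1.389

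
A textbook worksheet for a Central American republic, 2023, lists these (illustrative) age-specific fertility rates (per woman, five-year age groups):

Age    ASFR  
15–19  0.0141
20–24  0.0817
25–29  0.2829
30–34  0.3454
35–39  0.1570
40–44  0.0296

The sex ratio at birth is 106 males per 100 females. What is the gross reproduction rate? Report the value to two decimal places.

2.21

Proportion female at birth = 100 / (100 + 106) = 0.48544.
Sum of ASFRs = 0.0141 + 0.0817 + 0.2829 + 0.3454 + 0.1570 + 0.0296 = 0.9107
TFR = 5 × 0.9107 = 4.5535
GRR = 0.48544 × 4.5535 = 2.21045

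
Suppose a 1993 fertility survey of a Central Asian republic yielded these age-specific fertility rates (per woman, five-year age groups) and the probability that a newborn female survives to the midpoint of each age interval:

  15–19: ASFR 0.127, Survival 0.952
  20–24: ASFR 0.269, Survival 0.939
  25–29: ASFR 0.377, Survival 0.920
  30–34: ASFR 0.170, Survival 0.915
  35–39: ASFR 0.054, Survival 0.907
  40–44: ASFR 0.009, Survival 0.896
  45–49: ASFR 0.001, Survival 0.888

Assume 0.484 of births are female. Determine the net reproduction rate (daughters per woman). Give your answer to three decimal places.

2.260

Proportion female at birth = 0.484.
Weighting each age-specific rate by interval width and survival:
  15–19: 5 × 0.127 × 0.952 = 0.60452
  20–24: 5 × 0.269 × 0.939 = 1.26296
  25–29: 5 × 0.377 × 0.920 = 1.73420
  30–34: 5 × 0.170 × 0.915 = 0.77775
  35–39: 5 × 0.054 × 0.907 = 0.24489
  40–44: 5 × 0.009 × 0.896 = 0.04032
  45–49: 5 × 0.001 × 0.888 = 0.00444
Sum = 4.66908
NRR = 0.484 × 4.66908 = 2.25983
With NRR above 1 the population is above replacement fertility.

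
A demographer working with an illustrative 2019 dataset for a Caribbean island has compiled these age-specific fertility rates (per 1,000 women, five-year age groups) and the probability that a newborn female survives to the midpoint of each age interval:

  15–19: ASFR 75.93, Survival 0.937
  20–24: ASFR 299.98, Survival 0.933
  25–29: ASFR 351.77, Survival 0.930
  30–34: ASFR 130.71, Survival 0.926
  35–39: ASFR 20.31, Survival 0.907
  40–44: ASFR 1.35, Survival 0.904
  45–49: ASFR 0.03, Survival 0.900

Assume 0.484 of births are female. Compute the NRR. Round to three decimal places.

1.982

Proportion female at birth = 0.484.
Per-age-group product (5 × ASFR × survival probability):
  15–19: 5 × 75.93/1000 × 0.937 = 0.35573
  20–24: 5 × 299.98/1000 × 0.933 = 1.39941
  25–29: 5 × 351.77/1000 × 0.930 = 1.63573
  30–34: 5 × 130.71/1000 × 0.926 = 0.60519
  35–39: 5 × 20.31/1000 × 0.907 = 0.09211
  40–44: 5 × 1.35/1000 × 0.904 = 0.00610
  45–49: 5 × 0.03/1000 × 0.900 = 0.00014
Sum = 4.09441
NRR = 0.484 × 4.09441 = 1.98169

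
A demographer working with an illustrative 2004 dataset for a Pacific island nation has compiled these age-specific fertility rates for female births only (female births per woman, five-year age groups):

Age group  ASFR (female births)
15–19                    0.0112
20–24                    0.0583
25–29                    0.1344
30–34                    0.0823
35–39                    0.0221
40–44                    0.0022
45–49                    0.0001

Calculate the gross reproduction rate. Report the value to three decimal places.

1.553

Sum of female ASFRs = 0.0112 + 0.0583 + 0.1344 + 0.0823 + 0.0221 + 0.0022 + 0.0001 = 0.3106
GRR = 5 × 0.3106 = 1.553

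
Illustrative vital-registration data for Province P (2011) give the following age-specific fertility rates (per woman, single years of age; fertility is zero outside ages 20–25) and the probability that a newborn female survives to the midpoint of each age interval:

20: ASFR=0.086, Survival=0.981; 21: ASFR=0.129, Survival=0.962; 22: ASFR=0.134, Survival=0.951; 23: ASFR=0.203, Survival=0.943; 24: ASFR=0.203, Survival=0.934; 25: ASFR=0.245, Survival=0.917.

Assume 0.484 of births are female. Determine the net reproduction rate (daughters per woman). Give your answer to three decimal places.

Proportion female at birth = 0.484.
Each age group contributes 1 × ASFR × survival:
  20: 1 × 0.086 × 0.981 = 0.08437
  21: 1 × 0.129 × 0.962 = 0.12410
  22: 1 × 0.134 × 0.951 = 0.12743
  23: 1 × 0.203 × 0.943 = 0.19143
  24: 1 × 0.203 × 0.934 = 0.18960
  25: 1 × 0.245 × 0.917 = 0.22467
Sum = 0.94160
NRR = 0.484 × 0.94160 = 0.45573
NRR < 1, so the cohort does not fully replace itself.

0.456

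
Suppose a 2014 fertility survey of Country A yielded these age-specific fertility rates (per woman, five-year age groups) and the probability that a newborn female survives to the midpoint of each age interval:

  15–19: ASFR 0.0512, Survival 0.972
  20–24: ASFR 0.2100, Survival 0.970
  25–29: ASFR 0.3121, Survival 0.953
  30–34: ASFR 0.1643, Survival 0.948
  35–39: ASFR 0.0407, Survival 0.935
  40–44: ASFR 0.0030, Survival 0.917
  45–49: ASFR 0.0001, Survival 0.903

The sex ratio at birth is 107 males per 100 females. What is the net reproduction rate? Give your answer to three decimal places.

1.806

Proportion female at birth = 100 / (100 + 107) = 0.48309.
Weighting each age-specific rate by interval width and survival:
  15–19: 5 × 0.0512 × 0.972 = 0.24883
  20–24: 5 × 0.2100 × 0.970 = 1.01850
  25–29: 5 × 0.3121 × 0.953 = 1.48716
  30–34: 5 × 0.1643 × 0.948 = 0.77878
  35–39: 5 × 0.0407 × 0.935 = 0.19027
  40–44: 5 × 0.0030 × 0.917 = 0.01376
  45–49: 5 × 0.0001 × 0.903 = 0.00045
Sum = 3.73775
NRR = 0.48309 × 3.73775 = 1.80567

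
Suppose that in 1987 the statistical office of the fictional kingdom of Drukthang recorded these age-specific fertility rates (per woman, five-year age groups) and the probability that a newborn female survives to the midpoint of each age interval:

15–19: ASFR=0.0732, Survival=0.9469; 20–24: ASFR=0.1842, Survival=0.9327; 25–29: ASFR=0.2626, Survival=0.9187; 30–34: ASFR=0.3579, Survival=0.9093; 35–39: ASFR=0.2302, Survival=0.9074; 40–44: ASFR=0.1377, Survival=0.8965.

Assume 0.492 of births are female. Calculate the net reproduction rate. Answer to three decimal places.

2.805

Proportion female at birth = 0.492.
Weighting each age-specific rate by interval width and survival:
  15–19: 5 × 0.0732 × 0.9469 = 0.34657
  20–24: 5 × 0.1842 × 0.9327 = 0.85902
  25–29: 5 × 0.2626 × 0.9187 = 1.20625
  30–34: 5 × 0.3579 × 0.9093 = 1.62719
  35–39: 5 × 0.2302 × 0.9074 = 1.04442
  40–44: 5 × 0.1377 × 0.8965 = 0.61724
Sum = 5.70069
NRR = 0.492 × 5.70069 = 2.80474
With NRR above 1 the population is above replacement fertility.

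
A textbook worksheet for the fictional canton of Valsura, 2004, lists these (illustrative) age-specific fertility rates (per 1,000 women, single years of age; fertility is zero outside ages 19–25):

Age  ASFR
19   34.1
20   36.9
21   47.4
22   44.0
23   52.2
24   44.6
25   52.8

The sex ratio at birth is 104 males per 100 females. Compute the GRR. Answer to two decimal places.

0.15

Proportion female at birth = 100 / (100 + 104) = 0.49020.
Sum of ASFRs = 34.1 + 36.9 + 47.4 + 44.0 + 52.2 + 44.6 + 52.8 = 312.0
TFR = 312.0 / 1000 = 0.312
GRR = 0.49020 × 0.312 = 0.15294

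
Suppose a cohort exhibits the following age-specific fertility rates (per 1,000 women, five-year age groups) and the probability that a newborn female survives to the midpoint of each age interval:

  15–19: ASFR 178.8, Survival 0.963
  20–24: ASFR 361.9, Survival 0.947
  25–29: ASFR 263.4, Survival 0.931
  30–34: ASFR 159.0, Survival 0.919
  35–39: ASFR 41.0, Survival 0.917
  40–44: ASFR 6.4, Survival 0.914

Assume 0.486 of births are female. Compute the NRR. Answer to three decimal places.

2.308

Proportion female at birth = 0.486.
Each age group contributes 5 × ASFR × survival:
  15–19: 5 × 178.8/1000 × 0.963 = 0.86092
  20–24: 5 × 361.9/1000 × 0.947 = 1.71360
  25–29: 5 × 263.4/1000 × 0.931 = 1.22613
  30–34: 5 × 159.0/1000 × 0.919 = 0.73061
  35–39: 5 × 41.0/1000 × 0.917 = 0.18799
  40–44: 5 × 6.4/1000 × 0.914 = 0.02925
Sum = 4.74850
NRR = 0.486 × 4.74850 = 2.30777
With NRR above 1 the population is above replacement fertility.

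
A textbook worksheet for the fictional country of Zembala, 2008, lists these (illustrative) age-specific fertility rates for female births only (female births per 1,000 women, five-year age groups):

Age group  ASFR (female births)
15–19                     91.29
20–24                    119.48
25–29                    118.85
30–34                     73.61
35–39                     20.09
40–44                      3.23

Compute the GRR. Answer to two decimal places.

Sum of female ASFRs = 91.29 + 119.48 + 118.85 + 73.61 + 20.09 + 3.23 = 426.55
GRR = 5 × 426.55 / 1000 = 2.13275

2.13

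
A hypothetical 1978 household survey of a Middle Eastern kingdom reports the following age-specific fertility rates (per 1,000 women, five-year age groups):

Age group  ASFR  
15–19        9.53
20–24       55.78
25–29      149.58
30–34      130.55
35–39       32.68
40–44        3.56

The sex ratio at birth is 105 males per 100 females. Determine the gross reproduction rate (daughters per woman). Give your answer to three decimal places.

0.931

Proportion female at birth = 100 / (100 + 105) = 0.48780.
Sum of ASFRs = 9.53 + 55.78 + 149.58 + 130.55 + 32.68 + 3.56 = 381.68
TFR = 5 × 381.68 / 1000 = 1.9084
GRR = 0.48780 × 1.9084 = 0.93092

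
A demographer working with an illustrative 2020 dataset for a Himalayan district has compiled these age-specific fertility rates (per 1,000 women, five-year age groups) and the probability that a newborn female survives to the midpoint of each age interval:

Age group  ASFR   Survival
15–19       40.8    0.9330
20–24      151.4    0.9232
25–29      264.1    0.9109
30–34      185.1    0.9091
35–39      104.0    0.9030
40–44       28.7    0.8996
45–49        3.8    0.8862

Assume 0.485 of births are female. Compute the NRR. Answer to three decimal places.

1.721

Proportion female at birth = 0.485.
Survival-weighted fertility by age (5·fₓ·Sₓ):
  15–19: 5 × 40.8/1000 × 0.9330 = 0.19033
  20–24: 5 × 151.4/1000 × 0.9232 = 0.69886
  25–29: 5 × 264.1/1000 × 0.9109 = 1.20284
  30–34: 5 × 185.1/1000 × 0.9091 = 0.84137
  35–39: 5 × 104.0/1000 × 0.9030 = 0.46956
  40–44: 5 × 28.7/1000 × 0.8996 = 0.12909
  45–49: 5 × 3.8/1000 × 0.8862 = 0.01684
Sum = 3.54889
NRR = 0.485 × 3.54889 = 1.72121
With NRR above 1 the population is above replacement fertility.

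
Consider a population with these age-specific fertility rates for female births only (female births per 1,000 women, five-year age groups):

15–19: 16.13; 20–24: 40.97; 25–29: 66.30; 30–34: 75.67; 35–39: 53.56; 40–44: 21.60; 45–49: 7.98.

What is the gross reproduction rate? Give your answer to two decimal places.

Sum of female ASFRs = 16.13 + 40.97 + 66.30 + 75.67 + 53.56 + 21.60 + 7.98 = 282.21
GRR = 5 × 282.21 / 1000 = 1.41105

1.41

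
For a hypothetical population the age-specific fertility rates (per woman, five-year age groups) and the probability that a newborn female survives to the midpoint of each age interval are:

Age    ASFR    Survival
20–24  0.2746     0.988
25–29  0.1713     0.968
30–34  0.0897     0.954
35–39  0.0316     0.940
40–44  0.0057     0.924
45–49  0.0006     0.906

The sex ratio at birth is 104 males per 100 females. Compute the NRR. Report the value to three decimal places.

Proportion female at birth = 100 / (100 + 104) = 0.49020.
Per-age-group product (5 × ASFR × survival probability):
  20–24: 5 × 0.2746 × 0.988 = 1.35652
  25–29: 5 × 0.1713 × 0.968 = 0.82909
  30–34: 5 × 0.0897 × 0.954 = 0.42787
  35–39: 5 × 0.0316 × 0.940 = 0.14852
  40–44: 5 × 0.0057 × 0.924 = 0.02633
  45–49: 5 × 0.0006 × 0.906 = 0.00272
Sum = 2.79105
NRR = 0.49020 × 2.79105 = 1.36817

1.368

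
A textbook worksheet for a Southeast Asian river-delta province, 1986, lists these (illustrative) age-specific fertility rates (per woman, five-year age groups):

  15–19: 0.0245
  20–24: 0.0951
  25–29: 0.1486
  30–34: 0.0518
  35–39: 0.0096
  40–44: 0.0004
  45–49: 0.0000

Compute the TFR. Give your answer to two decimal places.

1.65

Sum of ASFRs = 0.0245 + 0.0951 + 0.1486 + 0.0518 + 0.0096 + 0.0004 + 0.0000 = 0.3300
TFR = 5 × 0.3300 = 1.65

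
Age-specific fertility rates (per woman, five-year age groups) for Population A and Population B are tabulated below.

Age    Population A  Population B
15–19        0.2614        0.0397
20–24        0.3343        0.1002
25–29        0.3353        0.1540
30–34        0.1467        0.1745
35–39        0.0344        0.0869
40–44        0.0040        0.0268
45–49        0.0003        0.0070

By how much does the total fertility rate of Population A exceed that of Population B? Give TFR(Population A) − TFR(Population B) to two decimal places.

Population A:
  Sum of ASFRs = 0.2614 + 0.3343 + 0.3353 + 0.1467 + 0.0344 + 0.0040 + 0.0003 = 1.1164
  TFR = 5 × 1.1164 = 5.582
Population B:
  Sum of ASFRs = 0.0397 + 0.1002 + 0.1540 + 0.1745 + 0.0869 + 0.0268 + 0.0070 = 0.5891
  TFR = 5 × 0.5891 = 2.9455
Difference = 5.582 − 2.9455 = 2.6365

2.64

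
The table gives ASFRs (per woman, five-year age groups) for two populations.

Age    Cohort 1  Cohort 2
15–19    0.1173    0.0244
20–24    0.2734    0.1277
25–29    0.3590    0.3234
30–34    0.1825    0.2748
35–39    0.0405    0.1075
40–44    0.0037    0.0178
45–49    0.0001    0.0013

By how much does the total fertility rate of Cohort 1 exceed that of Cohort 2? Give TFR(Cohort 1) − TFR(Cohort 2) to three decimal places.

Cohort 1:
  Sum of ASFRs = 0.1173 + 0.2734 + 0.3590 + 0.1825 + 0.0405 + 0.0037 + 0.0001 = 0.9765
  TFR = 5 × 0.9765 = 4.8825
Cohort 2:
  Sum of ASFRs = 0.0244 + 0.1277 + 0.3234 + 0.2748 + 0.1075 + 0.0178 + 0.0013 = 0.8769
  TFR = 5 × 0.8769 = 4.3845
Difference = 4.8825 − 4.3845 = 0.498

0.498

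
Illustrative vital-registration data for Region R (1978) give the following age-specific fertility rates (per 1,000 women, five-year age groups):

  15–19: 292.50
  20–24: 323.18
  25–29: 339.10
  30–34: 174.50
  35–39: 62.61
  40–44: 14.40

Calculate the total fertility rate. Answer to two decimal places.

Sum of ASFRs = 292.50 + 323.18 + 339.10 + 174.50 + 62.61 + 14.40 = 1206.29
TFR = 5 × 1206.29 / 1000 = 6.03145

6.03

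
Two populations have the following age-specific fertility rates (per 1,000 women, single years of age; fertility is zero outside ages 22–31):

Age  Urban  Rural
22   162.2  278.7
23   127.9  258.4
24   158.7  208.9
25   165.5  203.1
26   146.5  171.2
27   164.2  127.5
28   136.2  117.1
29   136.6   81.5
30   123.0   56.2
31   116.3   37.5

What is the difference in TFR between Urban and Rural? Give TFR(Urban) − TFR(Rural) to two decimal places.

-0.10

Urban:
  Sum of ASFRs = 162.2 + 127.9 + 158.7 + 165.5 + 146.5 + 164.2 + 136.2 + 136.6 + 123.0 + 116.3 = 1437.1
  TFR = 1437.1 / 1000 = 1.4371
Rural:
  Sum of ASFRs = 278.7 + 258.4 + 208.9 + 203.1 + 171.2 + 127.5 + 117.1 + 81.5 + 56.2 + 37.5 = 1540.1
  TFR = 1540.1 / 1000 = 1.5401
Difference = 1.4371 − 1.5401 = -0.103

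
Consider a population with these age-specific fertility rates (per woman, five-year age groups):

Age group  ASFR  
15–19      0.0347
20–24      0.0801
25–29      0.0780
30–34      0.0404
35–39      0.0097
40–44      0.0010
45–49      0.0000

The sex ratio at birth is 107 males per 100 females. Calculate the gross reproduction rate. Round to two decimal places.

Proportion female at birth = 100 / (100 + 107) = 0.48309.
Sum of ASFRs = 0.0347 + 0.0801 + 0.0780 + 0.0404 + 0.0097 + 0.0010 + 0.0000 = 0.2439
TFR = 5 × 0.2439 = 1.2195
GRR = 0.48309 × 1.2195 = 0.58913

0.59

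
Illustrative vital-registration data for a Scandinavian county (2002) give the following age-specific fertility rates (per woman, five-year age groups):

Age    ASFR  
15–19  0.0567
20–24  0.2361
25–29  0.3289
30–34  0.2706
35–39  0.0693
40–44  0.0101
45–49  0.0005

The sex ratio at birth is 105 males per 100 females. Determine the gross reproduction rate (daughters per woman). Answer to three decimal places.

2.371

Proportion female at birth = 100 / (100 + 105) = 0.48780.
Sum of ASFRs = 0.0567 + 0.2361 + 0.3289 + 0.2706 + 0.0693 + 0.0101 + 0.0005 = 0.9722
TFR = 5 × 0.9722 = 4.861
GRR = 0.48780 × 4.861 = 2.37120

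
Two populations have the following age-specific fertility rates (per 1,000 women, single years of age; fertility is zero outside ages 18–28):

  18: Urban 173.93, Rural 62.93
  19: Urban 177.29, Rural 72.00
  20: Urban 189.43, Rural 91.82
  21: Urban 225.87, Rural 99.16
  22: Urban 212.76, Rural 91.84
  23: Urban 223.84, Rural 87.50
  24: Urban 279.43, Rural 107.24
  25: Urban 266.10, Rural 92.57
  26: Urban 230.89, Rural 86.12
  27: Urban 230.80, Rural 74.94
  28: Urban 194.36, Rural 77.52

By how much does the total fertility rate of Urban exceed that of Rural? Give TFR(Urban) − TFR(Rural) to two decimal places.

1.46

Urban:
  Sum of ASFRs = 173.93 + 177.29 + 189.43 + 225.87 + 212.76 + 223.84 + 279.43 + 266.10 + 230.89 + 230.80 + 194.36 = 2404.70
  TFR = 2404.70 / 1000 = 2.4047
Rural:
  Sum of ASFRs = 62.93 + 72.00 + 91.82 + 99.16 + 91.84 + 87.50 + 107.24 + 92.57 + 86.12 + 74.94 + 77.52 = 943.64
  TFR = 943.64 / 1000 = 0.94364
Difference = 2.4047 − 0.94364 = 1.46106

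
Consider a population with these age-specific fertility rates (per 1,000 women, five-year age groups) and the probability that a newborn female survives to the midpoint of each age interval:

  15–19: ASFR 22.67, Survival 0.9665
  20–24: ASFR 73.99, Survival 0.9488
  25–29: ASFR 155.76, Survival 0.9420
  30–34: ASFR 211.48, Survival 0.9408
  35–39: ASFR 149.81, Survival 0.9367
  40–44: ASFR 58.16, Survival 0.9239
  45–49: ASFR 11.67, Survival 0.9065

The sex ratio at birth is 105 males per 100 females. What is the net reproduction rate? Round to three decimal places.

Proportion female at birth = 100 / (100 + 105) = 0.48780.
Per-age-group product (5 × ASFR × survival probability):
  15–19: 5 × 22.67/1000 × 0.9665 = 0.10955
  20–24: 5 × 73.99/1000 × 0.9488 = 0.35101
  25–29: 5 × 155.76/1000 × 0.9420 = 0.73363
  30–34: 5 × 211.48/1000 × 0.9408 = 0.99480
  35–39: 5 × 149.81/1000 × 0.9367 = 0.70164
  40–44: 5 × 58.16/1000 × 0.9239 = 0.26867
  45–49: 5 × 11.67/1000 × 0.9065 = 0.05289
Sum = 3.21219
NRR = 0.48780 × 3.21219 = 1.56691

1.567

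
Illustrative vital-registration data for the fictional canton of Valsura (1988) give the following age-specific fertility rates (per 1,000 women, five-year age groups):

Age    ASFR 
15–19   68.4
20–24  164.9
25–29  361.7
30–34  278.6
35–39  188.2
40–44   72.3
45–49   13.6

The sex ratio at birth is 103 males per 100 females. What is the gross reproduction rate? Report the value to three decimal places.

Proportion female at birth = 100 / (100 + 103) = 0.49261.
Sum of ASFRs = 68.4 + 164.9 + 361.7 + 278.6 + 188.2 + 72.3 + 13.6 = 1147.7
TFR = 5 × 1147.7 / 1000 = 5.7385
GRR = 0.49261 × 5.7385 = 2.82684

2.827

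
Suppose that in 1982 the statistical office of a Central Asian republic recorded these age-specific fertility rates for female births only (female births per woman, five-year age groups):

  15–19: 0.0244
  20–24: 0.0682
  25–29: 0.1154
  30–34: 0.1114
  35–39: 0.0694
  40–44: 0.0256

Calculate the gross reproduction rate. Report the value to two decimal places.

Sum of female ASFRs = 0.0244 + 0.0682 + 0.1154 + 0.1114 + 0.0694 + 0.0256 = 0.4144
GRR = 5 × 0.4144 = 2.072

2.07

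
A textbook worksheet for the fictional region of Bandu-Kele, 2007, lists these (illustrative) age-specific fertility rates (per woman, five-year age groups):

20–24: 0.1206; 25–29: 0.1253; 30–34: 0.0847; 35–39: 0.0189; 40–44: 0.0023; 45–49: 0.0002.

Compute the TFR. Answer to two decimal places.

1.76

Sum of ASFRs = 0.1206 + 0.1253 + 0.0847 + 0.0189 + 0.0023 + 0.0002 = 0.3520
TFR = 5 × 0.3520 = 1.76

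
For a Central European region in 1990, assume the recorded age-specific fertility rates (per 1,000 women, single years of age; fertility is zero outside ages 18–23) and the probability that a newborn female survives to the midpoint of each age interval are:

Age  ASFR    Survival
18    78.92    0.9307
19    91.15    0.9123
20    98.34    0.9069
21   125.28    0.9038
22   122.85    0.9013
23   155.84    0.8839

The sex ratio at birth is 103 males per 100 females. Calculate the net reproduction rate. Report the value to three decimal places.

0.299

Proportion female at birth = 100 / (100 + 103) = 0.49261.
Weighting each age-specific rate by interval width and survival:
  18: 1 × 78.92/1000 × 0.9307 = 0.07345
  19: 1 × 91.15/1000 × 0.9123 = 0.08316
  20: 1 × 98.34/1000 × 0.9069 = 0.08918
  21: 1 × 125.28/1000 × 0.9038 = 0.11323
  22: 1 × 122.85/1000 × 0.9013 = 0.11072
  23: 1 × 155.84/1000 × 0.8839 = 0.13775
Sum = 0.60749
NRR = 0.49261 × 0.60749 = 0.29926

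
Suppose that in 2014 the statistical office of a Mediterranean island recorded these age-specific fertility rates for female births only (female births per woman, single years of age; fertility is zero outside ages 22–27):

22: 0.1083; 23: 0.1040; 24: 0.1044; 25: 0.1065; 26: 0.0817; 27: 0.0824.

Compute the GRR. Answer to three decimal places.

Sum of female ASFRs = 0.1083 + 0.1040 + 0.1044 + 0.1065 + 0.0817 + 0.0824 = 0.5873
GRR = 0.5873

0.587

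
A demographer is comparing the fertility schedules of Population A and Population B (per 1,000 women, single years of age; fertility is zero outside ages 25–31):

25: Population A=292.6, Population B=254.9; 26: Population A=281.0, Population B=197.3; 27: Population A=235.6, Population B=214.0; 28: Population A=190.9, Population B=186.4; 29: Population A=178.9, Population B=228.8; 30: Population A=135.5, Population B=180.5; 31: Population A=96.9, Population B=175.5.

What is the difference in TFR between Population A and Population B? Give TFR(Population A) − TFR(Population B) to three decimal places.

-0.026

Population A:
  Sum of ASFRs = 292.6 + 281.0 + 235.6 + 190.9 + 178.9 + 135.5 + 96.9 = 1411.4
  TFR = 1411.4 / 1000 = 1.4114
Population B:
  Sum of ASFRs = 254.9 + 197.3 + 214.0 + 186.4 + 228.8 + 180.5 + 175.5 = 1437.4
  TFR = 1437.4 / 1000 = 1.4374
Difference = 1.4114 − 1.4374 = -0.026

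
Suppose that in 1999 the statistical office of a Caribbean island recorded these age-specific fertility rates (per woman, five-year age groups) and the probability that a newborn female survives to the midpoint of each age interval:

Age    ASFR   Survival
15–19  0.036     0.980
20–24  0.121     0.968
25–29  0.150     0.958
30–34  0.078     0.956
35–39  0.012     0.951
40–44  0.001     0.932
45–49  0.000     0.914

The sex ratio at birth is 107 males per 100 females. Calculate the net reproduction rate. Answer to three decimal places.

Proportion female at birth = 100 / (100 + 107) = 0.48309.
Weighting each age-specific rate by interval width and survival:
  15–19: 5 × 0.036 × 0.980 = 0.17640
  20–24: 5 × 0.121 × 0.968 = 0.58564
  25–29: 5 × 0.150 × 0.958 = 0.71850
  30–34: 5 × 0.078 × 0.956 = 0.37284
  35–39: 5 × 0.012 × 0.951 = 0.05706
  40–44: 5 × 0.001 × 0.932 = 0.00466
  45–49: 5 × 0.000 × 0.914 = 0.00000
Sum = 1.91510
NRR = 0.48309 × 1.91510 = 0.92517
An NRR under 1 implies long-run decline under these rates.

0.925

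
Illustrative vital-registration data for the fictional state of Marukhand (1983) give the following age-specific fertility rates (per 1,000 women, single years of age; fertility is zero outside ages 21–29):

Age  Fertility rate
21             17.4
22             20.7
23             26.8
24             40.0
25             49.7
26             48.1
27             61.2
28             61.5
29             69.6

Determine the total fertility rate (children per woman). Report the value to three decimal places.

Sum of ASFRs = 17.4 + 20.7 + 26.8 + 40.0 + 49.7 + 48.1 + 61.2 + 61.5 + 69.6 = 395.0
TFR = 395.0 / 1000 = 0.395

0.395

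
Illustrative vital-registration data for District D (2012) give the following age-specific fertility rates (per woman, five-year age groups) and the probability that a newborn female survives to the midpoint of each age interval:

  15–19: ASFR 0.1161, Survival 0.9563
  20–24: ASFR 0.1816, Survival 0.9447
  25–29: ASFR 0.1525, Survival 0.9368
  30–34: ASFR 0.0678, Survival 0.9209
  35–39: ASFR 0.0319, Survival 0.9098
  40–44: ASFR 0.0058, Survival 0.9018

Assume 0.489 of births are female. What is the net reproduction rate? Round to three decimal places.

Proportion female at birth = 0.489.
Survival-weighted fertility by age (5·fₓ·Sₓ):
  15–19: 5 × 0.1161 × 0.9563 = 0.55513
  20–24: 5 × 0.1816 × 0.9447 = 0.85779
  25–29: 5 × 0.1525 × 0.9368 = 0.71431
  30–34: 5 × 0.0678 × 0.9209 = 0.31219
  35–39: 5 × 0.0319 × 0.9098 = 0.14511
  40–44: 5 × 0.0058 × 0.9018 = 0.02615
Sum = 2.61068
NRR = 0.489 × 2.61068 = 1.27662

1.277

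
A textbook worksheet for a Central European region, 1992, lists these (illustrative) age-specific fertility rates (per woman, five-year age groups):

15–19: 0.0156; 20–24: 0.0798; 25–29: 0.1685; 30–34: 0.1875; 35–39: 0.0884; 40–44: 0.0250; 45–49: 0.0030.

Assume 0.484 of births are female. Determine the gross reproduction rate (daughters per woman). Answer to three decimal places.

Proportion female at birth = 0.484.
Sum of ASFRs = 0.0156 + 0.0798 + 0.1685 + 0.1875 + 0.0884 + 0.0250 + 0.0030 = 0.5678
TFR = 5 × 0.5678 = 2.839
GRR = 0.484 × 2.839 = 1.37408

1.374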